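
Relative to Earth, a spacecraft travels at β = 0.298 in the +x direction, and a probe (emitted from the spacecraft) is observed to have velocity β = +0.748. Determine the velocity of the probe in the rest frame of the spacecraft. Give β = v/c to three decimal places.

β = +0.579

Invert the composition law: u' = (u − v)/(1 − uv/c²).
u' = (0.748 − 0.298) / (1 − (0.748)(0.298)) = 0.4500/0.7771 = 0.5791.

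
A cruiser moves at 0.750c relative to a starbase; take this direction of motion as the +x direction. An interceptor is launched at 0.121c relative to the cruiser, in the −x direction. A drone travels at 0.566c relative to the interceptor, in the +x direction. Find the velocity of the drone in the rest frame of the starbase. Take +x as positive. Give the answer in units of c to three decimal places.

+0.904c

Apply u = (u' + v)/(1 + u'v/c²) successively, working outward toward the starbase.
Start: velocity of the cruiser relative to the starbase = 0.7500c.
Compose with the interceptor (u' = -0.121 in the cruiser frame): u_1 = (-0.121 + 0.750) / (1 + (-0.121)·0.750) = 0.6290/0.9093 = 0.6918.
Compose with the drone (u' = 0.566 in the interceptor frame): u_2 = (0.566 + 0.692) / (1 + 0.566·0.692) = 1.2578/1.3915 = 0.9039.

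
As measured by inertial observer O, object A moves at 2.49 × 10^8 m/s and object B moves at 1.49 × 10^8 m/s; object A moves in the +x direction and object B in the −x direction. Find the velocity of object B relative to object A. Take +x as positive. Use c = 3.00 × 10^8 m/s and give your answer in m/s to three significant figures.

β_A = 0.830, β_B = -0.497 (dividing each by c = 3.00 × 10^8 m/s).
Transform to A's frame with the inverse velocity-addition law: u' = (u − v)/(1 − uv/c²), taking u = β_B and v = β_A.
u' = (-0.497 − 0.830) / (1 − (0.830)(-0.497)) = -1.3267/1.4122 = -0.9394.
u' = -0.9394 × 3.00 × 10^8 m/s.

-2.82 × 10^8 m/s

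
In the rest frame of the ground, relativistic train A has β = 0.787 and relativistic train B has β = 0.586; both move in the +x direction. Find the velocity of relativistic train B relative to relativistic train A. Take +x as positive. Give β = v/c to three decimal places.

β_A = 0.787, β_B = 0.586.
Transform to A's frame with the inverse velocity-addition law: u' = (u − v)/(1 − uv/c²), taking u = β_B and v = β_A.
u' = (0.586 − 0.787) / (1 − (0.787)(0.586)) = -0.2010/0.5388 = -0.3730.

β = -0.373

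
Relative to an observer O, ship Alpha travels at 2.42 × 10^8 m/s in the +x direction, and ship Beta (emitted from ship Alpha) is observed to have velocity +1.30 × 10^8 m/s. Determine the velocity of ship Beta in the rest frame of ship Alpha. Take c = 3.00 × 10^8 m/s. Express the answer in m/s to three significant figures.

-1.72 × 10^8 m/s

v = 0.807c, u = 0.433c.
Invert the composition law: u' = (u − v)/(1 − uv/c²).
u' = (0.433 − 0.807) / (1 − (0.433)(0.807)) = -0.3733/0.6504 = -0.5740.
u' = -0.5740 × 3.00 × 10^8 m/s.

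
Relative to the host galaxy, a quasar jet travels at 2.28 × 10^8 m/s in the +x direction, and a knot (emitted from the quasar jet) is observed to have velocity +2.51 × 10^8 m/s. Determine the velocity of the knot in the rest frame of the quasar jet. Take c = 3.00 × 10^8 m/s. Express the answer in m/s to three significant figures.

v = 0.760c, u = 0.837c.
Invert the composition law: u' = (u − v)/(1 − uv/c²).
u' = (0.837 − 0.760) / (1 − (0.837)(0.760)) = 0.0767/0.3641 = 0.2105.
u' = 0.2105 × 3.00 × 10^8 m/s.

+6.32 × 10^7 m/s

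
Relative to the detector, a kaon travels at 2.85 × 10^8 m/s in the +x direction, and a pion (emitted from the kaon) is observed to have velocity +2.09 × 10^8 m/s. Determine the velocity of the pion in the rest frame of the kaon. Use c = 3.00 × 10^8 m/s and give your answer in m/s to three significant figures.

v = 0.950c, u = 0.697c.
Invert the composition law: u' = (u − v)/(1 − uv/c²).
u' = (0.697 − 0.950) / (1 − (0.697)(0.950)) = -0.2533/0.3382 = -0.7491.
u' = -0.7491 × 3.00 × 10^8 m/s.

-2.25 × 10^8 m/s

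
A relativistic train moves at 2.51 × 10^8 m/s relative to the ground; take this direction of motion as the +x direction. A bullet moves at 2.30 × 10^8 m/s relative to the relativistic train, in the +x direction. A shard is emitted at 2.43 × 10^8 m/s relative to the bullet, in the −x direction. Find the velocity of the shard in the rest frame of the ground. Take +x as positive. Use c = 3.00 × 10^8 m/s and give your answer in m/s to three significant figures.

Apply u = (u' + v)/(1 + u'v/c²) successively, working outward toward the ground.
(Dividing each given speed by c = 3.00 × 10^8 m/s to work in units of c.)
Start: velocity of the relativistic train relative to the ground = 0.8367c.
Compose with the bullet (u' = 0.767 in the relativistic train frame): u_1 = (0.767 + 0.837) / (1 + 0.767·0.837) = 1.6033/1.6414 = 0.9768.
Compose with the shard (u' = -0.810 in the bullet frame): u_2 = (-0.810 + 0.977) / (1 + (-0.810)·0.977) = 0.1668/0.2088 = 0.7987.
So u = 0.7987 × 3.00 × 10^8 m/s.

+2.40 × 10^8 m/s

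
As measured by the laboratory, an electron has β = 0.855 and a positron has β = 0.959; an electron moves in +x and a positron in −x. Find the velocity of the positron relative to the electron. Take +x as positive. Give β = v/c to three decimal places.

β_A = 0.855, β_B = -0.959.
Transform to A's frame with the inverse velocity-addition law: u' = (u − v)/(1 − uv/c²), taking u = β_B and v = β_A.
u' = (-0.959 − 0.855) / (1 − (0.855)(-0.959)) = -1.8140/1.8199 = -0.9967.

β = -0.997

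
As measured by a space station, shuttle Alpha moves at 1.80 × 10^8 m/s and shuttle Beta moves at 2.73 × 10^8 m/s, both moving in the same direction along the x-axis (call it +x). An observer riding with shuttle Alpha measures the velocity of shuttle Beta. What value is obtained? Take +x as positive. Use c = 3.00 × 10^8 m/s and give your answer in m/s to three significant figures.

β_A = 0.600, β_B = 0.910 (dividing each by c = 3.00 × 10^8 m/s).
Transform to A's frame with the inverse velocity-addition law: u' = (u − v)/(1 − uv/c²), taking u = β_B and v = β_A.
u' = (0.910 − 0.600) / (1 − (0.600)(0.910)) = 0.3100/0.4540 = 0.6828.
u' = 0.6828 × 3.00 × 10^8 m/s.

+2.05 × 10^8 m/s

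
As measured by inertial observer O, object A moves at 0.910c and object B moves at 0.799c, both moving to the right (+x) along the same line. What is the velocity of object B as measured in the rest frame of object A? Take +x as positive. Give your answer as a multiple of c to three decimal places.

β_A = 0.910, β_B = 0.799.
Transform to A's frame with the inverse velocity-addition law: u' = (u − v)/(1 − uv/c²), taking u = β_B and v = β_A.
u' = (0.799 − 0.910) / (1 − (0.910)(0.799)) = -0.1110/0.2729 = -0.4067.

-0.407c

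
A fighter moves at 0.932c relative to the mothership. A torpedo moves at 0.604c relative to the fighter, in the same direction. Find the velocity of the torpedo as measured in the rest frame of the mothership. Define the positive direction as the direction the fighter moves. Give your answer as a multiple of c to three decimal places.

0.983c

With v = 0.932 and u' = 0.604 (in units of c),
u = (u' + v)/(1 + u'v/c²):
u = (0.604 + 0.932) / (1 + 0.604·0.932) = 1.5360/1.5629 = 0.9828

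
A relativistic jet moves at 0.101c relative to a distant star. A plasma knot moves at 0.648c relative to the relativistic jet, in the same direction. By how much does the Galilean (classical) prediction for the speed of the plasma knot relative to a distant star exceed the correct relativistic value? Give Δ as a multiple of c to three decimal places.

Δ = 0.046c

Galilean: u_cl = 0.648 + 0.101 = 0.7490.
Relativistic: u_rel = (0.648 + 0.101) / (1 + 0.648·0.101) = 0.7490/1.0654 = 0.7030.
Δ = 0.7490 − 0.7030 = 0.0460.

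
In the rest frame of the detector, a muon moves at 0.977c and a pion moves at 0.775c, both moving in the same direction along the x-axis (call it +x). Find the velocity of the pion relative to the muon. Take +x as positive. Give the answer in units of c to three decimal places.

β_A = 0.977, β_B = 0.775.
Transform to A's frame with the inverse velocity-addition law: u' = (u − v)/(1 − uv/c²), taking u = β_B and v = β_A.
u' = (0.775 − 0.977) / (1 − (0.977)(0.775)) = -0.2020/0.2428 = -0.8319.

-0.832c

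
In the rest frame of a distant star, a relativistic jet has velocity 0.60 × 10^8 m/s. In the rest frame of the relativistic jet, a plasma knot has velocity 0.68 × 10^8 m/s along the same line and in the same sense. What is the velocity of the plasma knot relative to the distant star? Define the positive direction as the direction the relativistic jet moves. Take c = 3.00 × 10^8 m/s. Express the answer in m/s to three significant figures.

In units of c (dividing by 3.00 × 10^8 m/s): v = 0.200, u' = 0.227.
u = (u' + v)/(1 + u'v/c²):
u = (0.227 + 0.200) / (1 + 0.227·0.200) = 0.4267/1.0453 = 0.4082
(Galilean addition would give +0.427c.)
Converting back: u = 0.4082 × 3.00 × 10^8 m/s.

1.22 × 10^8 m/s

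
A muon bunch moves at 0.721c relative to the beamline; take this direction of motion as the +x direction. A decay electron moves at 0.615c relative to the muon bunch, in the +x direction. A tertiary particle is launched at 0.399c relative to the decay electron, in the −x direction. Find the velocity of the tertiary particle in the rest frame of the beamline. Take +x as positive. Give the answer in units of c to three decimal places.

Apply u = (u' + v)/(1 + u'v/c²) successively, working outward toward the beamline.
Start: velocity of the muon bunch relative to the beamline = 0.7210c.
Compose with the decay electron (u' = 0.615 in the muon bunch frame): u_1 = (0.615 + 0.721) / (1 + 0.615·0.721) = 1.3360/1.4434 = 0.9256.
Compose with the tertiary particle (u' = -0.399 in the decay electron frame): u_2 = (-0.399 + 0.926) / (1 + (-0.399)·0.926) = 0.5266/0.6307 = 0.8349.

+0.835c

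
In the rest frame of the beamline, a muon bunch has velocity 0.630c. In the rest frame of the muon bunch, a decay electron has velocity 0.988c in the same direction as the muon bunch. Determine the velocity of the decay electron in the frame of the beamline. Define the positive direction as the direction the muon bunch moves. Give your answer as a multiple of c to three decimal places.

0.997c

With v = 0.630 and u' = 0.988 (in units of c),
u = (u' + v)/(1 + u'v/c²):
u = (0.988 + 0.630) / (1 + 0.988·0.630) = 1.6180/1.6224 = 0.9973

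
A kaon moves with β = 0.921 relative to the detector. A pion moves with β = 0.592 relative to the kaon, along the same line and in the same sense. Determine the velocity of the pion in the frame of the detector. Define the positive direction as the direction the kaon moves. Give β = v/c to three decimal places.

With v = 0.921 and u' = 0.592 (in units of c),
u = (u' + v)/(1 + u'v/c²):
u = (0.592 + 0.921) / (1 + 0.592·0.921) = 1.5130/1.5452 = 0.9791

β = 0.979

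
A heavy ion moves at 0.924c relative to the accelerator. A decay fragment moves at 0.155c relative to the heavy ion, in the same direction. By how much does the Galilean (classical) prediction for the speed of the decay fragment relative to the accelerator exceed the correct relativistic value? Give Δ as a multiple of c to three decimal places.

Δ = 0.135c

Galilean: u_cl = 0.155 + 0.924 = 1.0790.
Relativistic: u_rel = (0.155 + 0.924) / (1 + 0.155·0.924) = 1.0790/1.1432 = 0.9438.
Δ = 1.0790 − 0.9438 = 0.1352.
(The classical prediction exceeds c; the relativistic result does not.)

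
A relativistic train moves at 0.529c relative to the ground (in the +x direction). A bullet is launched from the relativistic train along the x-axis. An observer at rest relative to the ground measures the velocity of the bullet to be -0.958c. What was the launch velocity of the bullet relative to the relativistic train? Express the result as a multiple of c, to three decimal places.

-0.987c

Invert the composition law: u' = (u − v)/(1 − uv/c²).
u' = (-0.958 − 0.529) / (1 − (-0.958)(0.529)) = -1.4870/1.5068 = -0.9869.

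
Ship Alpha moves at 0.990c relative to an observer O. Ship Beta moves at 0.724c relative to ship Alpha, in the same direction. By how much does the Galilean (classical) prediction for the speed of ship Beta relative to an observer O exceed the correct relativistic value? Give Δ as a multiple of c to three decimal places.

Δ = 0.716c

Galilean: u_cl = 0.724 + 0.990 = 1.7140.
Relativistic: u_rel = (0.724 + 0.990) / (1 + 0.724·0.990) = 1.7140/1.7168 = 0.9984.
Δ = 1.7140 − 0.9984 = 0.7156.
(The classical prediction exceeds c; the relativistic result does not.)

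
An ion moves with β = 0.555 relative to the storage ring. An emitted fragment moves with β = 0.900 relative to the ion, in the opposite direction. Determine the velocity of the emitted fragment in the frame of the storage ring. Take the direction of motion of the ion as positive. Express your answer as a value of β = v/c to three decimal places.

β = -0.689

With v = 0.555 and u' = -0.900 (in units of c),
u = (u' + v)/(1 + u'v/c²):
u = (-0.900 + 0.555) / (1 + (-0.900)·0.555) = -0.3450/0.5005 = -0.6893
(Galilean addition would give -0.345c.)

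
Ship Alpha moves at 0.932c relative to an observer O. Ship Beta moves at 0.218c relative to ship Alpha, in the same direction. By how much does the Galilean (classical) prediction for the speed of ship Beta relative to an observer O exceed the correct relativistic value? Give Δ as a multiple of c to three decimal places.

Δ = 0.194c

Galilean: u_cl = 0.218 + 0.932 = 1.1500.
Relativistic: u_rel = (0.218 + 0.932) / (1 + 0.218·0.932) = 1.1500/1.2032 = 0.9558.
Δ = 1.1500 − 0.9558 = 0.1942.
(The classical prediction exceeds c; the relativistic result does not.)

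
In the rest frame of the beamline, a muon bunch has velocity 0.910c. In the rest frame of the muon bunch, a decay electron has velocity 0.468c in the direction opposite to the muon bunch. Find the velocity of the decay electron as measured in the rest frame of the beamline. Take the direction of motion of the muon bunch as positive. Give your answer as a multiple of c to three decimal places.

With v = 0.910 and u' = -0.468 (in units of c),
u = (u' + v)/(1 + u'v/c²):
u = (-0.468 + 0.910) / (1 + (-0.468)·0.910) = 0.4420/0.5741 = 0.7699

+0.770c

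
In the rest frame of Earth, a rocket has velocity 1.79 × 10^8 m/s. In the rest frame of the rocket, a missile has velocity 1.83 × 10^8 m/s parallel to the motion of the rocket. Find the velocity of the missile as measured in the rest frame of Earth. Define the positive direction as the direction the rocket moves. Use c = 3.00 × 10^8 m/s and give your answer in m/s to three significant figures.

2.65 × 10^8 m/s

In units of c (dividing by 3.00 × 10^8 m/s): v = 0.597, u' = 0.610.
u = (u' + v)/(1 + u'v/c²):
u = (0.610 + 0.597) / (1 + 0.610·0.597) = 1.2067/1.3640 = 0.8847
Converting back: u = 0.8847 × 3.00 × 10^8 m/s.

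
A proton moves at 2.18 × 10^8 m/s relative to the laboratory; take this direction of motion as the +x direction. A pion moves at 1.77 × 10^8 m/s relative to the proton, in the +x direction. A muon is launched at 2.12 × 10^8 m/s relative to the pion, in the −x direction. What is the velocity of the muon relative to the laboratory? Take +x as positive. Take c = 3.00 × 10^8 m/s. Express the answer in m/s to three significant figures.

+1.85 × 10^8 m/s

Apply u = (u' + v)/(1 + u'v/c²) successively, working outward toward the laboratory.
(Dividing each given speed by c = 3.00 × 10^8 m/s to work in units of c.)
Start: velocity of the proton relative to the laboratory = 0.7267c.
Compose with the pion (u' = 0.590 in the proton frame): u_1 = (0.590 + 0.727) / (1 + 0.590·0.727) = 1.3167/1.4287 = 0.9216.
Compose with the muon (u' = -0.707 in the pion frame): u_2 = (-0.707 + 0.922) / (1 + (-0.707)·0.922) = 0.2149/0.3488 = 0.6162.
So u = 0.6162 × 3.00 × 10^8 m/s.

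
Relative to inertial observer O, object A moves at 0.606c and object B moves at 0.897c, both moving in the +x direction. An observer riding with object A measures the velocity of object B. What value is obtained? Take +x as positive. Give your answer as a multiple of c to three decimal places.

+0.638c

β_A = 0.606, β_B = 0.897.
Transform to A's frame with the inverse velocity-addition law: u' = (u − v)/(1 − uv/c²), taking u = β_B and v = β_A.
u' = (0.897 − 0.606) / (1 − (0.606)(0.897)) = 0.2910/0.4564 = 0.6376.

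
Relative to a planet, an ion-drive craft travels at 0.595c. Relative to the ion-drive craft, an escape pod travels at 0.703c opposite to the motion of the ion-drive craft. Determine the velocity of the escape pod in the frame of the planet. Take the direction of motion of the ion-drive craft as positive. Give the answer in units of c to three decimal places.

-0.186c

With v = 0.595 and u' = -0.703 (in units of c),
u = (u' + v)/(1 + u'v/c²):
u = (-0.703 + 0.595) / (1 + (-0.703)·0.595) = -0.1080/0.5817 = -0.1857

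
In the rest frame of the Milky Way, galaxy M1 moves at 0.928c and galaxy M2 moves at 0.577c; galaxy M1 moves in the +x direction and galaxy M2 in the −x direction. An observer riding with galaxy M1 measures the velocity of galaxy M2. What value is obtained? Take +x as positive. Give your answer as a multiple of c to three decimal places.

-0.980c

β_A = 0.928, β_B = -0.577.
Transform to A's frame with the inverse velocity-addition law: u' = (u − v)/(1 − uv/c²), taking u = β_B and v = β_A.
u' = (-0.577 − 0.928) / (1 − (0.928)(-0.577)) = -1.5050/1.5355 = -0.9802.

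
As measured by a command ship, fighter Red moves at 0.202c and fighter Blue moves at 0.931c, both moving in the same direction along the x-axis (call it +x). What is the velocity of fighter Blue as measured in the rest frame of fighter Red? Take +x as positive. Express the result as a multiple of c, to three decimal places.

β_A = 0.202, β_B = 0.931.
Transform to A's frame with the inverse velocity-addition law: u' = (u − v)/(1 − uv/c²), taking u = β_B and v = β_A.
u' = (0.931 − 0.202) / (1 − (0.202)(0.931)) = 0.7290/0.8119 = 0.8979.

+0.898c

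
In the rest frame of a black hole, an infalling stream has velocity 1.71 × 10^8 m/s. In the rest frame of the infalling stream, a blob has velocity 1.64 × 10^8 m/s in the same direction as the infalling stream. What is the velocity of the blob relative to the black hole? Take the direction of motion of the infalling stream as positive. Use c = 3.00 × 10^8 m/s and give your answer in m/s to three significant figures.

2.55 × 10^8 m/s

In units of c (dividing by 3.00 × 10^8 m/s): v = 0.570, u' = 0.547.
u = (u' + v)/(1 + u'v/c²):
u = (0.547 + 0.570) / (1 + 0.547·0.570) = 1.1167/1.3116 = 0.8514
Converting back: u = 0.8514 × 3.00 × 10^8 m/s.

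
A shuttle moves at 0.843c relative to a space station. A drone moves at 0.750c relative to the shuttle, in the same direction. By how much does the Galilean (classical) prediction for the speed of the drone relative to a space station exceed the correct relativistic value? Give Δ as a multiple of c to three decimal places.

Δ = 0.617c

Galilean: u_cl = 0.750 + 0.843 = 1.5930.
Relativistic: u_rel = (0.750 + 0.843) / (1 + 0.750·0.843) = 1.5930/1.6322 = 0.9760.
Δ = 1.5930 − 0.9760 = 0.6170.
(The classical prediction exceeds c; the relativistic result does not.)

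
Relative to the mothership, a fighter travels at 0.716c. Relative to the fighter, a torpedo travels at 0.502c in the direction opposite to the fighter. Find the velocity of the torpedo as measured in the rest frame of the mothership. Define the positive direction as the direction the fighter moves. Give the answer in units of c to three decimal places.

+0.334c

With v = 0.716 and u' = -0.502 (in units of c),
u = (u' + v)/(1 + u'v/c²):
u = (-0.502 + 0.716) / (1 + (-0.502)·0.716) = 0.2140/0.6406 = 0.3341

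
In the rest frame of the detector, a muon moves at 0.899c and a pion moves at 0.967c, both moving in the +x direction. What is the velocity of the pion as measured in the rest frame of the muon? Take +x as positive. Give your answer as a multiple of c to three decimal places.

+0.520c

β_A = 0.899, β_B = 0.967.
Transform to A's frame with the inverse velocity-addition law: u' = (u − v)/(1 − uv/c²), taking u = β_B and v = β_A.
u' = (0.967 − 0.899) / (1 − (0.899)(0.967)) = 0.0680/0.1307 = 0.5204.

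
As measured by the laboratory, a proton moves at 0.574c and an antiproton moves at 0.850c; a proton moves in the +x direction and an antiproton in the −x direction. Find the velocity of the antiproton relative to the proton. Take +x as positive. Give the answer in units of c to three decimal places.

-0.957c

β_A = 0.574, β_B = -0.850.
Transform to A's frame with the inverse velocity-addition law: u' = (u − v)/(1 − uv/c²), taking u = β_B and v = β_A.
u' = (-0.850 − 0.574) / (1 − (0.574)(-0.850)) = -1.4240/1.4879 = -0.9571.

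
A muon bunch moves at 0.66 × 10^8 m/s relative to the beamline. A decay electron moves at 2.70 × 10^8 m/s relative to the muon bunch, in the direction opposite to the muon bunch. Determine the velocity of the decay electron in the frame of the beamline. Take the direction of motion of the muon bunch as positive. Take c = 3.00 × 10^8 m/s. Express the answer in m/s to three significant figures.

In units of c (dividing by 3.00 × 10^8 m/s): v = 0.220, u' = -0.900.
u = (u' + v)/(1 + u'v/c²):
u = (-0.900 + 0.220) / (1 + (-0.900)·0.220) = -0.6800/0.8020 = -0.8479
Converting back: u = -0.8479 × 3.00 × 10^8 m/s.

-2.54 × 10^8 m/s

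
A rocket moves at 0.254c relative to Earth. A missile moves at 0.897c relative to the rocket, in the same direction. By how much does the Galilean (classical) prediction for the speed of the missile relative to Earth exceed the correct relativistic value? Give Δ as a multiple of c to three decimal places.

Δ = 0.214c

Galilean: u_cl = 0.897 + 0.254 = 1.1510.
Relativistic: u_rel = (0.897 + 0.254) / (1 + 0.897·0.254) = 1.1510/1.2278 = 0.9374.
Δ = 1.1510 − 0.9374 = 0.2136.
(The classical prediction exceeds c; the relativistic result does not.)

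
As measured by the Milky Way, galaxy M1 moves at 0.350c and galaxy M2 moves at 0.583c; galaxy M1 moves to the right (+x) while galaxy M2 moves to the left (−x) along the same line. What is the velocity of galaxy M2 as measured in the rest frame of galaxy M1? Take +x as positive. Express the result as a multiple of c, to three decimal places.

β_A = 0.350, β_B = -0.583.
Transform to A's frame with the inverse velocity-addition law: u' = (u − v)/(1 − uv/c²), taking u = β_B and v = β_A.
u' = (-0.583 − 0.350) / (1 − (0.350)(-0.583)) = -0.9330/1.2041 = -0.7749.

-0.775c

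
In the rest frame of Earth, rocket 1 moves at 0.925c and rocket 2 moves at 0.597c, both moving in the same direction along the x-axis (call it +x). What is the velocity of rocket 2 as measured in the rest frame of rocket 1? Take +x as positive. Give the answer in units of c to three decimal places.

β_A = 0.925, β_B = 0.597.
Transform to A's frame with the inverse velocity-addition law: u' = (u − v)/(1 − uv/c²), taking u = β_B and v = β_A.
u' = (0.597 − 0.925) / (1 − (0.925)(0.597)) = -0.3280/0.4478 = -0.7325.

-0.733c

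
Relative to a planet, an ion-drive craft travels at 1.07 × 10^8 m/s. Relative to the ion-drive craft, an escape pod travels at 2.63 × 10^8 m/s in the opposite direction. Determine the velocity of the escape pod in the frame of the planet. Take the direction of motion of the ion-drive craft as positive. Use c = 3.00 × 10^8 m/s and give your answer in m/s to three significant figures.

-2.27 × 10^8 m/s

In units of c (dividing by 3.00 × 10^8 m/s): v = 0.357, u' = -0.877.
u = (u' + v)/(1 + u'v/c²):
u = (-0.877 + 0.357) / (1 + (-0.877)·0.357) = -0.5200/0.6873 = -0.7566
(Galilean addition would give -0.520c.)
Converting back: u = -0.7566 × 3.00 × 10^8 m/s.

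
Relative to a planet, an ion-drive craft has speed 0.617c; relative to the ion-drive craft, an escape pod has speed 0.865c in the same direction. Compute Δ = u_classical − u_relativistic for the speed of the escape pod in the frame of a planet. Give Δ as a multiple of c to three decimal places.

Δ = 0.516c

Galilean: u_cl = 0.865 + 0.617 = 1.4820.
Relativistic: u_rel = (0.865 + 0.617) / (1 + 0.865·0.617) = 1.4820/1.5337 = 0.9663.
Δ = 1.4820 − 0.9663 = 0.5157.
(The classical prediction exceeds c; the relativistic result does not.)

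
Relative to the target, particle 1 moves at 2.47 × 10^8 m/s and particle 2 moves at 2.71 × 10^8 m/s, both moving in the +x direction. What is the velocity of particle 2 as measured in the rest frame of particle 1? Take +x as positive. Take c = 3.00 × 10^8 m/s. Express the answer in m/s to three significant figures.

β_A = 0.823, β_B = 0.903 (dividing each by c = 3.00 × 10^8 m/s).
Transform to A's frame with the inverse velocity-addition law: u' = (u − v)/(1 − uv/c²), taking u = β_B and v = β_A.
u' = (0.903 − 0.823) / (1 − (0.823)(0.903)) = 0.0800/0.2563 = 0.3122.
u' = 0.3122 × 3.00 × 10^8 m/s.

+9.37 × 10^7 m/s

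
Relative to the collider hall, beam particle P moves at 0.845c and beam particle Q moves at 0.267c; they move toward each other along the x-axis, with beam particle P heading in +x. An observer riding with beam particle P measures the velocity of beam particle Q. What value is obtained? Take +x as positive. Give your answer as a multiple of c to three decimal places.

β_A = 0.845, β_B = -0.267.
Transform to A's frame with the inverse velocity-addition law: u' = (u − v)/(1 − uv/c²), taking u = β_B and v = β_A.
u' = (-0.267 − 0.845) / (1 − (0.845)(-0.267)) = -1.1120/1.2256 = -0.9073.

-0.907c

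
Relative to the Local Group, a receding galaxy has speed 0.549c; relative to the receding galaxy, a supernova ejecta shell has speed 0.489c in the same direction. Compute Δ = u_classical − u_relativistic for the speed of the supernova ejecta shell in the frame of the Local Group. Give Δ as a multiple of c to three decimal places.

Galilean: u_cl = 0.489 + 0.549 = 1.0380.
Relativistic: u_rel = (0.489 + 0.549) / (1 + 0.489·0.549) = 1.0380/1.2685 = 0.8183.
Δ = 1.0380 − 0.8183 = 0.2197.
(The classical prediction exceeds c; the relativistic result does not.)

Δ = 0.220c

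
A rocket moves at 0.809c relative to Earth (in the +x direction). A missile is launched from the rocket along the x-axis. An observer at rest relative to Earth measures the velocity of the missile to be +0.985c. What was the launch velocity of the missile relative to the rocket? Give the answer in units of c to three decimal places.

Invert the composition law: u' = (u − v)/(1 − uv/c²).
u' = (0.985 − 0.809) / (1 − (0.985)(0.809)) = 0.1760/0.2031 = 0.8664.

+0.866c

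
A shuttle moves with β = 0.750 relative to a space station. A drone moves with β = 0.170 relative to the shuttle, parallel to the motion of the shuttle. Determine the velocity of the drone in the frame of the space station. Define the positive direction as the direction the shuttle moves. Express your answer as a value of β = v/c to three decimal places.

With v = 0.750 and u' = 0.170 (in units of c),
u = (u' + v)/(1 + u'v/c²):
u = (0.170 + 0.750) / (1 + 0.170·0.750) = 0.9200/1.1275 = 0.8160
(Galilean addition would give +0.920c.)

β = 0.816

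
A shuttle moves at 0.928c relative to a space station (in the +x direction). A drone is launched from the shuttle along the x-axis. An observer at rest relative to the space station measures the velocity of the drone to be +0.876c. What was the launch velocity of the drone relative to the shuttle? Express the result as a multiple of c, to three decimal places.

Invert the composition law: u' = (u − v)/(1 − uv/c²).
u' = (0.876 − 0.928) / (1 − (0.876)(0.928)) = -0.0520/0.1871 = -0.2780.

-0.278c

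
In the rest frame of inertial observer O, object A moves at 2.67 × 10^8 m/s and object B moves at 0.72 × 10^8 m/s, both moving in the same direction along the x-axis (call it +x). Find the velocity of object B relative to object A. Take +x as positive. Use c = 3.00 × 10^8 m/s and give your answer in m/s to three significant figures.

-2.48 × 10^8 m/s

β_A = 0.890, β_B = 0.240 (dividing each by c = 3.00 × 10^8 m/s).
Transform to A's frame with the inverse velocity-addition law: u' = (u − v)/(1 − uv/c²), taking u = β_B and v = β_A.
u' = (0.240 − 0.890) / (1 − (0.890)(0.240)) = -0.6500/0.7864 = -0.8266.
u' = -0.8266 × 3.00 × 10^8 m/s.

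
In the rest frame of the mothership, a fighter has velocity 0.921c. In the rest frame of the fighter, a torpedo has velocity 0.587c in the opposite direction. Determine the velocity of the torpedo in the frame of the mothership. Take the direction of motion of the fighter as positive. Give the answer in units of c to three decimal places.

With v = 0.921 and u' = -0.587 (in units of c),
u = (u' + v)/(1 + u'v/c²):
u = (-0.587 + 0.921) / (1 + (-0.587)·0.921) = 0.3340/0.4594 = 0.7271

+0.727c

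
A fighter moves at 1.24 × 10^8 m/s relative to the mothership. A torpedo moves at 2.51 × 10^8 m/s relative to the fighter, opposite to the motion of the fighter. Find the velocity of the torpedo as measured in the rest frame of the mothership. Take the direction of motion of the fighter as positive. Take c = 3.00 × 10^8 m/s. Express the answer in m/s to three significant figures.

In units of c (dividing by 3.00 × 10^8 m/s): v = 0.413, u' = -0.837.
u = (u' + v)/(1 + u'v/c²):
u = (-0.837 + 0.413) / (1 + (-0.837)·0.413) = -0.4233/0.6542 = -0.6471
Converting back: u = -0.6471 × 3.00 × 10^8 m/s.

-1.94 × 10^8 m/s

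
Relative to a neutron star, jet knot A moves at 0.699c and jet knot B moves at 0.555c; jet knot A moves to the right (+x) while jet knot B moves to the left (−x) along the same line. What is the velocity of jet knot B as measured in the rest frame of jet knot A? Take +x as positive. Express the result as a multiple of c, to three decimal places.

β_A = 0.699, β_B = -0.555.
Transform to A's frame with the inverse velocity-addition law: u' = (u − v)/(1 − uv/c²), taking u = β_B and v = β_A.
u' = (-0.555 − 0.699) / (1 − (0.699)(-0.555)) = -1.2540/1.3879 = -0.9035.

-0.903c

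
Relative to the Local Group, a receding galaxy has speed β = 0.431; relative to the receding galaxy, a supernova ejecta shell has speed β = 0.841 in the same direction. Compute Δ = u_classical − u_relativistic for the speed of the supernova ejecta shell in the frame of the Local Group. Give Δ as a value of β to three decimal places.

Δ = 0.338

Galilean: u_cl = 0.841 + 0.431 = 1.2720.
Relativistic: u_rel = (0.841 + 0.431) / (1 + 0.841·0.431) = 1.2720/1.3625 = 0.9336.
Δ = 1.2720 − 0.9336 = 0.3384.
(The classical prediction exceeds c; the relativistic result does not.)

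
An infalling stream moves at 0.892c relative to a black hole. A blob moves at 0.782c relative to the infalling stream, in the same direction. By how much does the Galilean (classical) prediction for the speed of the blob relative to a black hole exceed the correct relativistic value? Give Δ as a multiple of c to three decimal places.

Δ = 0.688c

Galilean: u_cl = 0.782 + 0.892 = 1.6740.
Relativistic: u_rel = (0.782 + 0.892) / (1 + 0.782·0.892) = 1.6740/1.6975 = 0.9861.
Δ = 1.6740 − 0.9861 = 0.6879.
(The classical prediction exceeds c; the relativistic result does not.)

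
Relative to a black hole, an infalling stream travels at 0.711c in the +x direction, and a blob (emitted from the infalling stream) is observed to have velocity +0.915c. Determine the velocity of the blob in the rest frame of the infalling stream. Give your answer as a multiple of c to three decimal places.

Invert the composition law: u' = (u − v)/(1 − uv/c²).
u' = (0.915 − 0.711) / (1 − (0.915)(0.711)) = 0.2040/0.3494 = 0.5838.

+0.584c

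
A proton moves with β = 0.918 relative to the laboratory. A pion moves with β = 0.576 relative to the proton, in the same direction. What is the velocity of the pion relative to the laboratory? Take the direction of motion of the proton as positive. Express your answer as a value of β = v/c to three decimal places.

With v = 0.918 and u' = 0.576 (in units of c),
u = (u' + v)/(1 + u'v/c²):
u = (0.576 + 0.918) / (1 + 0.576·0.918) = 1.4940/1.5288 = 0.9773

β = 0.977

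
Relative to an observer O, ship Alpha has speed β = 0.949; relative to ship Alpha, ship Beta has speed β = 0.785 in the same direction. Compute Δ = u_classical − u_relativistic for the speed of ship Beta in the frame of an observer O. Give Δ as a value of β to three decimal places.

Galilean: u_cl = 0.785 + 0.949 = 1.7340.
Relativistic: u_rel = (0.785 + 0.949) / (1 + 0.785·0.949) = 1.7340/1.7450 = 0.9937.
Δ = 1.7340 − 0.9937 = 0.7403.
(The classical prediction exceeds c; the relativistic result does not.)

Δ = 0.740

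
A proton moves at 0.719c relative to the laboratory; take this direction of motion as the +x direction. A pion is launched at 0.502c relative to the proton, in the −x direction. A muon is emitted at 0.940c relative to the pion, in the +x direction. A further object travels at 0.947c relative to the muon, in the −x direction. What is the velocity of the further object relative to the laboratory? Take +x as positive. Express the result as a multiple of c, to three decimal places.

+0.282c

Apply u = (u' + v)/(1 + u'v/c²) successively, working outward toward the laboratory.
Start: velocity of the proton relative to the laboratory = 0.7190c.
Compose with the pion (u' = -0.502 in the proton frame): u_1 = (-0.502 + 0.719) / (1 + (-0.502)·0.719) = 0.2170/0.6391 = 0.3396.
Compose with the muon (u' = 0.940 in the pion frame): u_2 = (0.940 + 0.340) / (1 + 0.940·0.340) = 1.2796/1.3192 = 0.9700.
Compose with the further object (u' = -0.947 in the muon frame): u_3 = (-0.947 + 0.970) / (1 + (-0.947)·0.970) = 0.0230/0.0814 = 0.2819.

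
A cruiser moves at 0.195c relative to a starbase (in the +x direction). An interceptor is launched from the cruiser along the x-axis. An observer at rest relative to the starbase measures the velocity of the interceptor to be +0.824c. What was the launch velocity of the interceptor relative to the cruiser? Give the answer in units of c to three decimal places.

Invert the composition law: u' = (u − v)/(1 − uv/c²).
u' = (0.824 − 0.195) / (1 − (0.824)(0.195)) = 0.6290/0.8393 = 0.7494.

+0.749c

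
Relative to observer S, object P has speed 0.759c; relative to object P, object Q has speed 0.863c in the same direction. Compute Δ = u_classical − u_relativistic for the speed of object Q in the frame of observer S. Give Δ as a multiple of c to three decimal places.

Galilean: u_cl = 0.863 + 0.759 = 1.6220.
Relativistic: u_rel = (0.863 + 0.759) / (1 + 0.863·0.759) = 1.6220/1.6550 = 0.9801.
Δ = 1.6220 − 0.9801 = 0.6419.
(The classical prediction exceeds c; the relativistic result does not.)

Δ = 0.642c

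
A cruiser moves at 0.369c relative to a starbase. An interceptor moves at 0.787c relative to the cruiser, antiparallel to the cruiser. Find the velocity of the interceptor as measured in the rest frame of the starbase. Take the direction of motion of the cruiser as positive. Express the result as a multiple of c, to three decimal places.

-0.589c

With v = 0.369 and u' = -0.787 (in units of c),
u = (u' + v)/(1 + u'v/c²):
u = (-0.787 + 0.369) / (1 + (-0.787)·0.369) = -0.4180/0.7096 = -0.5891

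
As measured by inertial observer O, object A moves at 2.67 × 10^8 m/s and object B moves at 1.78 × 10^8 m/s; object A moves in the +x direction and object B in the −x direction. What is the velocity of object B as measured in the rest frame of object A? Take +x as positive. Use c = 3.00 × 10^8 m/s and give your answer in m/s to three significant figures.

-2.91 × 10^8 m/s

β_A = 0.890, β_B = -0.593 (dividing each by c = 3.00 × 10^8 m/s).
Transform to A's frame with the inverse velocity-addition law: u' = (u − v)/(1 − uv/c²), taking u = β_B and v = β_A.
u' = (-0.593 − 0.890) / (1 − (0.890)(-0.593)) = -1.4833/1.5281 = -0.9707.
u' = -0.9707 × 3.00 × 10^8 m/s.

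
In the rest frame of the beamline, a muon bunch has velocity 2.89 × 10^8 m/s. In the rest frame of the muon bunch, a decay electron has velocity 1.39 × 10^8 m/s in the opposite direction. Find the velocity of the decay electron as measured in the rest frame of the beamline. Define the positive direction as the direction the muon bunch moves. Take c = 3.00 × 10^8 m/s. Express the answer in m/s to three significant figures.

In units of c (dividing by 3.00 × 10^8 m/s): v = 0.963, u' = -0.463.
u = (u' + v)/(1 + u'v/c²):
u = (-0.463 + 0.963) / (1 + (-0.463)·0.963) = 0.5000/0.5537 = 0.9031
Converting back: u = 0.9031 × 3.00 × 10^8 m/s.

+2.71 × 10^8 m/s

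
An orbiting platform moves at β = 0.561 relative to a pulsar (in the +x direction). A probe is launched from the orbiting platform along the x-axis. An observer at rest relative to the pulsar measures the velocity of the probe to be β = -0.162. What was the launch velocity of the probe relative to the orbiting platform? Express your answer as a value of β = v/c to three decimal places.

Invert the composition law: u' = (u − v)/(1 − uv/c²).
u' = (-0.162 − 0.561) / (1 − (-0.162)(0.561)) = -0.7230/1.0909 = -0.6628.

β = -0.663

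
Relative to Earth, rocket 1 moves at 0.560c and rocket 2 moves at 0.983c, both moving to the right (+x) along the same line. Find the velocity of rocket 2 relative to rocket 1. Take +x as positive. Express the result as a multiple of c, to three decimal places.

+0.941c

β_A = 0.560, β_B = 0.983.
Transform to A's frame with the inverse velocity-addition law: u' = (u − v)/(1 − uv/c²), taking u = β_B and v = β_A.
u' = (0.983 − 0.560) / (1 − (0.560)(0.983)) = 0.4230/0.4495 = 0.9410.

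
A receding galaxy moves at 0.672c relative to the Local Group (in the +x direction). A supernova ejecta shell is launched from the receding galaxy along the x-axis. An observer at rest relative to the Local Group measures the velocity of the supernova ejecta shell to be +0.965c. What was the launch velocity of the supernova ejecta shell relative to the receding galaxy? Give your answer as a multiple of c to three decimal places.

+0.834c

Invert the composition law: u' = (u − v)/(1 − uv/c²).
u' = (0.965 − 0.672) / (1 − (0.965)(0.672)) = 0.2930/0.3515 = 0.8335.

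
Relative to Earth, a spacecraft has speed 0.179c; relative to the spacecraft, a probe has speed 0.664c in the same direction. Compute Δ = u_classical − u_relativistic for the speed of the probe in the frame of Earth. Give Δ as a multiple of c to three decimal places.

Δ = 0.090c

Galilean: u_cl = 0.664 + 0.179 = 0.8430.
Relativistic: u_rel = (0.664 + 0.179) / (1 + 0.664·0.179) = 0.8430/1.1189 = 0.7534.
Δ = 0.8430 − 0.7534 = 0.0896.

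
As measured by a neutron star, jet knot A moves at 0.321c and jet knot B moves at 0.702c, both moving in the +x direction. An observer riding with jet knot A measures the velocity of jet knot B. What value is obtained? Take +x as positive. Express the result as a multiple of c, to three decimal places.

+0.492c

β_A = 0.321, β_B = 0.702.
Transform to A's frame with the inverse velocity-addition law: u' = (u − v)/(1 − uv/c²), taking u = β_B and v = β_A.
u' = (0.702 − 0.321) / (1 − (0.321)(0.702)) = 0.3810/0.7747 = 0.4918.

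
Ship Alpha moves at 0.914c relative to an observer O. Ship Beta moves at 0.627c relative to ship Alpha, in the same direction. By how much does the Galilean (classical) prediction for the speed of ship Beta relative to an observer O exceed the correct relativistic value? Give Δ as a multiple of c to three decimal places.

Δ = 0.561c

Galilean: u_cl = 0.627 + 0.914 = 1.5410.
Relativistic: u_rel = (0.627 + 0.914) / (1 + 0.627·0.914) = 1.5410/1.5731 = 0.9796.
Δ = 1.5410 − 0.9796 = 0.5614.
(The classical prediction exceeds c; the relativistic result does not.)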